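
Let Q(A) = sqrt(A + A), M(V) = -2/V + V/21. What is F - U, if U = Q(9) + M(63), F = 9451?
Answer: 595226/63 - 3*sqrt(2) ≈ 9443.8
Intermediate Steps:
M(V) = -2/V + V/21 (M(V) = -2/V + V*(1/21) = -2/V + V/21)
Q(A) = sqrt(2)*sqrt(A) (Q(A) = sqrt(2*A) = sqrt(2)*sqrt(A))
U = 187/63 + 3*sqrt(2) (U = sqrt(2)*sqrt(9) + (-2/63 + (1/21)*63) = sqrt(2)*3 + (-2*1/63 + 3) = 3*sqrt(2) + (-2/63 + 3) = 3*sqrt(2) + 187/63 = 187/63 + 3*sqrt(2) ≈ 7.2109)
F - U = 9451 - (187/63 + 3*sqrt(2)) = 9451 + (-187/63 - 3*sqrt(2)) = 595226/63 - 3*sqrt(2)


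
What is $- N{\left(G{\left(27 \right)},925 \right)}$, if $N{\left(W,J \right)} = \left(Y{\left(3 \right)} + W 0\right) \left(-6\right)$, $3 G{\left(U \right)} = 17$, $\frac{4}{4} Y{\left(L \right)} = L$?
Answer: $18$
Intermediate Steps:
$Y{\left(L \right)} = L$
$G{\left(U \right)} = \frac{17}{3}$ ($G{\left(U \right)} = \frac{1}{3} \cdot 17 = \frac{17}{3}$)
$N{\left(W,J \right)} = -18$ ($N{\left(W,J \right)} = \left(3 + W 0\right) \left(-6\right) = \left(3 + 0\right) \left(-6\right) = 3 \left(-6\right) = -18$)
$- N{\left(G{\left(27 \right)},925 \right)} = \left(-1\right) \left(-18\right) = 18$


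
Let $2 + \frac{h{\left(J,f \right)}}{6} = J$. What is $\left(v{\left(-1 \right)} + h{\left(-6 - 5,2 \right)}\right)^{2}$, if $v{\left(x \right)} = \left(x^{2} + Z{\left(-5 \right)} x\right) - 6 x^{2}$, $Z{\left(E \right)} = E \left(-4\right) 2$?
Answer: $15129$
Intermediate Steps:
$h{\left(J,f \right)} = -12 + 6 J$
$Z{\left(E \right)} = - 8 E$ ($Z{\left(E \right)} = - 4 E 2 = - 8 E$)
$v{\left(x \right)} = - 5 x^{2} + 40 x$ ($v{\left(x \right)} = \left(x^{2} + \left(-8\right) \left(-5\right) x\right) - 6 x^{2} = \left(x^{2} + 40 x\right) - 6 x^{2} = - 5 x^{2} + 40 x$)
$\left(v{\left(-1 \right)} + h{\left(-6 - 5,2 \right)}\right)^{2} = \left(5 \left(-1\right) \left(8 - -1\right) + \left(-12 + 6 \left(-6 - 5\right)\right)\right)^{2} = \left(5 \left(-1\right) \left(8 + 1\right) + \left(-12 + 6 \left(-11\right)\right)\right)^{2} = \left(5 \left(-1\right) 9 - 78\right)^{2} = \left(-45 - 78\right)^{2} = \left(-123\right)^{2} = 15129$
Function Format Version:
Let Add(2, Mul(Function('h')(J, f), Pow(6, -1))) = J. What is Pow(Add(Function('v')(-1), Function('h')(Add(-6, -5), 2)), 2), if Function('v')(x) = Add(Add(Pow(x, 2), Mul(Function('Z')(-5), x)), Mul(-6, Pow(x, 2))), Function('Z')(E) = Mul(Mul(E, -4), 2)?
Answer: 15129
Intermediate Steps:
Function('h')(J, f) = Add(-12, Mul(6, J))
Function('Z')(E) = Mul(-8, E) (Function('Z')(E) = Mul(Mul(-4, E), 2) = Mul(-8, E))
Function('v')(x) = Add(Mul(-5, Pow(x, 2)), Mul(40, x)) (Function('v')(x) = Add(Add(Pow(x, 2), Mul(Mul(-8, -5), x)), Mul(-6, Pow(x, 2))) = Add(Add(Pow(x, 2), Mul(40, x)), Mul(-6, Pow(x, 2))) = Add(Mul(-5, Pow(x, 2)), Mul(40, x)))
Pow(Add(Function('v')(-1), Function('h')(Add(-6, -5), 2)), 2) = Pow(Add(Mul(5, -1, Add(8, Mul(-1, -1))), Add(-12, Mul(6, Add(-6, -5)))), 2) = Pow(Add(Mul(5, -1, Add(8, 1)), Add(-12, Mul(6, -11))), 2) = Pow(Add(Mul(5, -1, 9), Add(-12, -66)), 2) = Pow(Add(-45, -78), 2) = Pow(-123, 2) = 15129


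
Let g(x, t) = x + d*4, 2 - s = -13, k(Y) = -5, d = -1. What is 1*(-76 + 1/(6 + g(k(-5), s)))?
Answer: -229/3 ≈ -76.333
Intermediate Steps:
s = 15 (s = 2 - 1*(-13) = 2 + 13 = 15)
g(x, t) = -4 + x (g(x, t) = x - 1*4 = x - 4 = -4 + x)
1*(-76 + 1/(6 + g(k(-5), s))) = 1*(-76 + 1/(6 + (-4 - 5))) = 1*(-76 + 1/(6 - 9)) = 1*(-76 + 1/(-3)) = 1*(-76 - ⅓) = 1*(-229/3) = -229/3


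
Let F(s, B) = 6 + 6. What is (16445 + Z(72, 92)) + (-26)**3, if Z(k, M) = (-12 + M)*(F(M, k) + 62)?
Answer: 4789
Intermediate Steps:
F(s, B) = 12
Z(k, M) = -888 + 74*M (Z(k, M) = (-12 + M)*(12 + 62) = (-12 + M)*74 = -888 + 74*M)
(16445 + Z(72, 92)) + (-26)**3 = (16445 + (-888 + 74*92)) + (-26)**3 = (16445 + (-888 + 6808)) - 17576 = (16445 + 5920) - 17576 = 22365 - 17576 = 4789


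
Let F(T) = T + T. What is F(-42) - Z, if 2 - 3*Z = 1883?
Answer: 543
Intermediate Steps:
F(T) = 2*T
Z = -627 (Z = ⅔ - ⅓*1883 = ⅔ - 1883/3 = -627)
F(-42) - Z = 2*(-42) - 1*(-627) = -84 + 627 = 543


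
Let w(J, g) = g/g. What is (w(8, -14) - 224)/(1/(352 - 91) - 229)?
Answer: 58203/59768 ≈ 0.97381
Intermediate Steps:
w(J, g) = 1
(w(8, -14) - 224)/(1/(352 - 91) - 229) = (1 - 224)/(1/(352 - 91) - 229) = -223/(1/261 - 229) = -223/(-59768/261) = -223*(-261/59768) = 58203/59768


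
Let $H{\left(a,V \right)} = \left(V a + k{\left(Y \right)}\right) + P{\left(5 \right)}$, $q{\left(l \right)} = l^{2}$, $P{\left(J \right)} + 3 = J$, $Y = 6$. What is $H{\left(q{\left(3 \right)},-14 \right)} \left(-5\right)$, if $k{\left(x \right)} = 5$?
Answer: $595$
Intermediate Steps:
$P{\left(J \right)} = -3 + J$
$H{\left(a,V \right)} = 7 + V a$ ($H{\left(a,V \right)} = \left(V a + 5\right) + \left(-3 + 5\right) = \left(5 + V a\right) + 2 = 7 + V a$)
$H{\left(q{\left(3 \right)},-14 \right)} \left(-5\right) = \left(7 - 14 \cdot 3^{2}\right) \left(-5\right) = \left(7 - 126\right) \left(-5\right) = \left(-119\right) \left(-5\right) = 595$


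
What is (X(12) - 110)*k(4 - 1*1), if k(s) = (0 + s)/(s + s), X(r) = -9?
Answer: -119/2 ≈ -59.500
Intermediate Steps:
k(s) = ½ (k(s) = s/((2*s)) = s*(1/(2*s)) = ½)
(X(12) - 110)*k(4 - 1*1) = (-9 - 110)*(½) = -119*½ = -119/2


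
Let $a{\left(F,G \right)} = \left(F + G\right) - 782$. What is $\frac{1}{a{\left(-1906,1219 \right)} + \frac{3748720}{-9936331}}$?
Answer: $- \frac{9936331}{14600218959} \approx -0.00068056$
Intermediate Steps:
$a{\left(F,G \right)} = -782 + F + G$
$\frac{1}{a{\left(-1906,1219 \right)} + \frac{3748720}{-9936331}} = \frac{1}{\left(-782 - 1906 + 1219\right) + \frac{3748720}{-9936331}} = \frac{1}{-1469 + 3748720 \left(- \frac{1}{9936331}\right)} = \frac{1}{-1469 - \frac{3748720}{9936331}} = \frac{1}{- \frac{14600218959}{9936331}} = - \frac{9936331}{14600218959}$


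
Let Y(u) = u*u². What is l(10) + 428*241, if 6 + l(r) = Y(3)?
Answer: 103169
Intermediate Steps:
Y(u) = u³
l(r) = 21 (l(r) = -6 + 3³ = -6 + 27 = 21)
l(10) + 428*241 = 21 + 428*241 = 21 + 103148 = 103169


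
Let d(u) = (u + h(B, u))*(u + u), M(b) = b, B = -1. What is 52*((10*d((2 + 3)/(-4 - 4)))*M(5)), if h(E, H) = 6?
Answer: -69875/4 ≈ -17469.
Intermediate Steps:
d(u) = 2*u*(6 + u) (d(u) = (u + 6)*(u + u) = (6 + u)*(2*u) = 2*u*(6 + u))
52*((10*d((2 + 3)/(-4 - 4)))*M(5)) = 52*((10*(2*((2 + 3)/(-4 - 4))*(6 + (2 + 3)/(-4 - 4))))*5) = 52*((10*(2*(5/(-8))*(6 + 5/(-8))))*5) = 52*((10*(2*(5*(-⅛))*(6 + 5*(-⅛))))*5) = 52*((10*(2*(-5/8)*(6 - 5/8)))*5) = 52*((10*(2*(-5/8)*(43/8)))*5) = 52*((10*(-215/32))*5) = 52*(-1075/16*5) = 52*(-5375/16) = -69875/4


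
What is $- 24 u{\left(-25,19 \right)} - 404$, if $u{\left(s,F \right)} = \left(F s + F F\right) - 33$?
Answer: $3124$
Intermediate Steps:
$u{\left(s,F \right)} = -33 + F^{2} + F s$ ($u{\left(s,F \right)} = \left(F s + F^{2}\right) - 33 = \left(F^{2} + F s\right) - 33 = -33 + F^{2} + F s$)
$- 24 u{\left(-25,19 \right)} - 404 = - 24 \left(-33 + 19^{2} + 19 \left(-25\right)\right) - 404 = - 24 \left(-33 + 361 - 475\right) - 404 = \left(-24\right) \left(-147\right) - 404 = 3528 - 404 = 3124$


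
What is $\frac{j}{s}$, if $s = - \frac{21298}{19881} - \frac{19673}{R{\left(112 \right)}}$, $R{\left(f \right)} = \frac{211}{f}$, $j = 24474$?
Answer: $- \frac{51332881167}{21904906067} \approx -2.3434$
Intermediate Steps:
$s = - \frac{43809812134}{4194891}$ ($s = - \frac{21298}{19881} - \frac{19673}{211 \cdot \frac{1}{112}} = \left(-21298\right) \frac{1}{19881} - \frac{19673}{211 \cdot \frac{1}{112}} = - \frac{21298}{19881} - \frac{19673}{\frac{211}{112}} = - \frac{21298}{19881} - \frac{2203376}{211} = - \frac{43809812134}{4194891} \approx -10444.0$)
$\frac{j}{s} = \frac{24474}{- \frac{43809812134}{4194891}} = 24474 \left(- \frac{4194891}{43809812134}\right) = - \frac{51332881167}{21904906067}$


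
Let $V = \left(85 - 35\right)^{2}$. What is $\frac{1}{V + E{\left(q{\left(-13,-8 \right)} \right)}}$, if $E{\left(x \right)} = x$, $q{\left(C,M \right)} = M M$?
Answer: $\frac{1}{2564} \approx 0.00039002$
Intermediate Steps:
$q{\left(C,M \right)} = M^{2}$
$V = 2500$ ($V = 50^{2} = 2500$)
$\frac{1}{V + E{\left(q{\left(-13,-8 \right)} \right)}} = \frac{1}{2500 + \left(-8\right)^{2}} = \frac{1}{2500 + 64} = \frac{1}{2564}$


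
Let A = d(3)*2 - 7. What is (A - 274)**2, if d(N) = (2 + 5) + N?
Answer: 68121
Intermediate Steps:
d(N) = 7 + N
A = 13 (A = (7 + 3)*2 - 7 = 10*2 - 7 = 20 - 7 = 13)
(A - 274)**2 = (13 - 274)**2 = (-261)**2 = 68121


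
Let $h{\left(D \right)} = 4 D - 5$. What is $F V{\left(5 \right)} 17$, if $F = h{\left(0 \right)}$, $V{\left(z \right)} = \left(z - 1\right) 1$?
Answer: $-340$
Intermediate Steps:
$V{\left(z \right)} = -1 + z$ ($V{\left(z \right)} = \left(-1 + z\right) 1 = -1 + z$)
$h{\left(D \right)} = -5 + 4 D$ ($h{\left(D \right)} = 4 D - 5 = -5 + 4 D$)
$F = -5$ ($F = -5 + 4 \cdot 0 = -5 + 0 = -5$)
$F V{\left(5 \right)} 17 = - 5 \left(-1 + 5\right) 17 = \left(-5\right) 4 \cdot 17 = \left(-20\right) 17 = -340$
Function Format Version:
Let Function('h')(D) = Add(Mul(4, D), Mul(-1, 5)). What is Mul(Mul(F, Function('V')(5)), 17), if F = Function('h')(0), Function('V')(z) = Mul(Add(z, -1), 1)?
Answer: -340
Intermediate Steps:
Function('V')(z) = Add(-1, z) (Function('V')(z) = Mul(Add(-1, z), 1) = Add(-1, z))
Function('h')(D) = Add(-5, Mul(4, D)) (Function('h')(D) = Add(Mul(4, D), -5) = Add(-5, Mul(4, D)))
F = -5 (F = Add(-5, Mul(4, 0)) = Add(-5, 0) = -5)
Mul(Mul(F, Function('V')(5)), 17) = Mul(Mul(-5, Add(-1, 5)), 17) = Mul(Mul(-5, 4), 17) = Mul(-20, 17) = -340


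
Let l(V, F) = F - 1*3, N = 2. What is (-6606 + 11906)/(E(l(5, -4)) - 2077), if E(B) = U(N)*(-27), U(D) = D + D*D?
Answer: -5300/2239 ≈ -2.3671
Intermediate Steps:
l(V, F) = -3 + F (l(V, F) = F - 3 = -3 + F)
U(D) = D + D**2
E(B) = -162 (E(B) = (2*(1 + 2))*(-27) = (2*3)*(-27) = 6*(-27) = -162)
(-6606 + 11906)/(E(l(5, -4)) - 2077) = (-6606 + 11906)/(-162 - 2077) = 5300/(-2239) = 5300*(-1/2239) = -5300/2239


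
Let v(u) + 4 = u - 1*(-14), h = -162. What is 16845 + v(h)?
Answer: 16693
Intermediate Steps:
v(u) = 10 + u (v(u) = -4 + (u - 1*(-14)) = -4 + (u + 14) = -4 + (14 + u) = 10 + u)
16845 + v(h) = 16845 + (10 - 162) = 16845 - 152 = 16693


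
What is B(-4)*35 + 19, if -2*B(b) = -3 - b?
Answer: 3/2 ≈ 1.5000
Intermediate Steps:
B(b) = 3/2 + b/2 (B(b) = -(-3 - b)/2 = 3/2 + b/2)
B(-4)*35 + 19 = (3/2 + (½)*(-4))*35 + 19 = (3/2 - 2)*35 + 19 = -½*35 + 19 = -35/2 + 19 = 3/2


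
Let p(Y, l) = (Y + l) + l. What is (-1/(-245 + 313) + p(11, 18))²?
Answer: 10208025/4624 ≈ 2207.6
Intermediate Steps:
p(Y, l) = Y + 2*l
(-1/(-245 + 313) + p(11, 18))² = (-1/(-245 + 313) + (11 + 2*18))² = (-1/68 + (11 + 36))² = (-1*1/68 + 47)² = (-1/68 + 47)² = (3195/68)² = 10208025/4624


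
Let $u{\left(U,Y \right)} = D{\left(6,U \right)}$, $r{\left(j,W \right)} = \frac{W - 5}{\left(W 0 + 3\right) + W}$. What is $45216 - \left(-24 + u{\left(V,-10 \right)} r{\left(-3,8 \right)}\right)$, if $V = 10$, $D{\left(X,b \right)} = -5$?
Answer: $\frac{497655}{11} \approx 45241.0$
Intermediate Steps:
$r{\left(j,W \right)} = \frac{-5 + W}{3 + W}$ ($r{\left(j,W \right)} = \frac{-5 + W}{\left(0 + 3\right) + W} = \frac{-5 + W}{3 + W}$)
$u{\left(U,Y \right)} = -5$
$45216 - \left(-24 + u{\left(V,-10 \right)} r{\left(-3,8 \right)}\right) = 45216 - \left(-24 - 5 \frac{-5 + 8}{3 + 8}\right) = 45216 - \left(-24 - 5 \cdot \frac{1}{11} \cdot 3\right) = 45216 - \left(-24 - \frac{15}{11}\right) = 45216 - - \frac{279}{11} = 45216 + \frac{279}{11} = \frac{497655}{11}$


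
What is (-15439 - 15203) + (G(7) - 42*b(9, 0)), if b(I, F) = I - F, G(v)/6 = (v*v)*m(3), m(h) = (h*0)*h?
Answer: -31020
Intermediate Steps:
m(h) = 0 (m(h) = 0*h = 0)
G(v) = 0 (G(v) = 6*((v*v)*0) = 6*(v**2*0) = 6*0 = 0)
(-15439 - 15203) + (G(7) - 42*b(9, 0)) = (-15439 - 15203) + (0 - 42*(9 - 1*0)) = -30642 + (0 - 42*(9 + 0)) = -30642 + (0 - 42*9) = -30642 + (0 - 378) = -30642 - 378 = -31020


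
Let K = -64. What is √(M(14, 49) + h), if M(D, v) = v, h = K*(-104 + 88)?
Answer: √1073 ≈ 32.757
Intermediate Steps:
h = 1024 (h = -64*(-104 + 88) = -64*(-16) = 1024)
√(M(14, 49) + h) = √(49 + 1024) = √1073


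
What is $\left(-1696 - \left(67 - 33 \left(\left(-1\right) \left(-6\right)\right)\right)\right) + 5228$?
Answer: $3663$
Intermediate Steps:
$\left(-1696 - \left(67 - 33 \left(\left(-1\right) \left(-6\right)\right)\right)\right) + 5228 = \left(-1696 + \left(-67 + 33 \cdot 6\right)\right) + 5228 = \left(-1696 + \left(-67 + 198\right)\right) + 5228 = \left(-1696 + 131\right) + 5228 = -1565 + 5228 = 3663$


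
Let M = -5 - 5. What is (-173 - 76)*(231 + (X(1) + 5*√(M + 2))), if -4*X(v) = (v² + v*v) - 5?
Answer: -230823/4 - 2490*I*√2 ≈ -57706.0 - 3521.4*I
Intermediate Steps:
M = -10
X(v) = 5/4 - v²/2 (X(v) = -((v² + v*v) - 5)/4 = -((v² + v²) - 5)/4 = -(2*v² - 5)/4 = -(-5 + 2*v²)/4 = 5/4 - v²/2)
(-173 - 76)*(231 + (X(1) + 5*√(M + 2))) = (-173 - 76)*(231 + ((5/4 - ½*1²) + 5*√(-10 + 2))) = -249*(231 + ((5/4 - ½*1) + 5*√(-8))) = -249*(231 + ((5/4 - ½) + 5*(2*I*√2))) = -249*(231 + (¾ + 10*I*√2)) = -249*(927/4 + 10*I*√2) = -230823/4 - 2490*I*√2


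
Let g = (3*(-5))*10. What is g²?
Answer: 22500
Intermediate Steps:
g = -150 (g = -15*10 = -150)
g² = (-150)² = 22500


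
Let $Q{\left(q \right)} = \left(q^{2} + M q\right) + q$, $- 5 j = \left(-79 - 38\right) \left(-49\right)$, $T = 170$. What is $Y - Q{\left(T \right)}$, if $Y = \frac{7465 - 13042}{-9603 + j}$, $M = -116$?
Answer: $- \frac{167505305}{17916} \approx -9349.5$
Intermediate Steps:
$j = - \frac{5733}{5}$ ($j = - \frac{\left(-79 - 38\right) \left(-49\right)}{5} = - \frac{\left(-117\right) \left(-49\right)}{5} = \left(- \frac{1}{5}\right) 5733 = - \frac{5733}{5} \approx -1146.6$)
$Y = \frac{9295}{17916}$ ($Y = \frac{7465 - 13042}{-9603 - \frac{5733}{5}} = - \frac{5577}{- \frac{53748}{5}} = \left(-5577\right) \left(- \frac{5}{53748}\right) = \frac{9295}{17916} \approx 0.51881$)
$Q{\left(q \right)} = q^{2} - 115 q$ ($Q{\left(q \right)} = \left(q^{2} - 116 q\right) + q = q^{2} - 115 q$)
$Y - Q{\left(T \right)} = \frac{9295}{17916} - 170 \left(-115 + 170\right) = \frac{9295}{17916} - 170 \cdot 55 = \frac{9295}{17916} - 9350 = - \frac{167505305}{17916}$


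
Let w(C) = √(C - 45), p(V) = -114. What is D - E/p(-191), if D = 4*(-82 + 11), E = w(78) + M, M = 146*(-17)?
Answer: -17429/57 + √33/114 ≈ -305.72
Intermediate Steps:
M = -2482
w(C) = √(-45 + C)
E = -2482 + √33 (E = √(-45 + 78) - 2482 = √33 - 2482 = -2482 + √33 ≈ -2476.3)
D = -284 (D = 4*(-71) = -284)
D - E/p(-191) = -284 - (-2482 + √33)/(-114) = -284 - (-2482 + √33)*(-1)/114 = -284 - (1241/57 - √33/114) = -284 + (-1241/57 + √33/114) = -17429/57 + √33/114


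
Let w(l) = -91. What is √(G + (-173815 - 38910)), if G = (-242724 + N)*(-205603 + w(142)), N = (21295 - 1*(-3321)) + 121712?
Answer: √19827866099 ≈ 1.4081e+5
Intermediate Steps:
N = 146328 (N = (21295 + 3321) + 121712 = 24616 + 121712 = 146328)
G = 19828078824 (G = (-242724 + 146328)*(-205603 - 91) = -96396*(-205694) = 19828078824)
√(G + (-173815 - 38910)) = √(19828078824 + (-173815 - 38910)) = √(19828078824 - 212725) = √19827866099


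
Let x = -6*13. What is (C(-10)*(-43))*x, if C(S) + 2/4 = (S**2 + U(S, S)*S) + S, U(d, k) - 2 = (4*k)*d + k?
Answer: -12847497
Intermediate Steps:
x = -78
U(d, k) = 2 + k + 4*d*k (U(d, k) = 2 + ((4*k)*d + k) = 2 + (4*d*k + k) = 2 + (k + 4*d*k) = 2 + k + 4*d*k)
C(S) = -1/2 + S + S**2 + S*(2 + S + 4*S**2) (C(S) = -1/2 + ((S**2 + (2 + S + 4*S*S)*S) + S) = -1/2 + ((S**2 + (2 + S + 4*S**2)*S) + S) = -1/2 + ((S**2 + S*(2 + S + 4*S**2)) + S) = -1/2 + (S + S**2 + S*(2 + S + 4*S**2)) = -1/2 + S + S**2 + S*(2 + S + 4*S**2))
(C(-10)*(-43))*x = ((-1/2 + 2*(-10)**2 + 3*(-10) + 4*(-10)**3)*(-43))*(-78) = ((-1/2 + 2*100 - 30 + 4*(-1000))*(-43))*(-78) = ((-1/2 + 200 - 30 - 4000)*(-43))*(-78) = -7661/2*(-43)*(-78) = (329423/2)*(-78) = -12847497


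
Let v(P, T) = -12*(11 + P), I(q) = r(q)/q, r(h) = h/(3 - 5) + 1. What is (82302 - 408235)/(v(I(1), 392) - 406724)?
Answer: 325933/406862 ≈ 0.80109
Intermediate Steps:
r(h) = 1 - h/2 (r(h) = h/(-2) + 1 = -h/2 + 1 = 1 - h/2)
I(q) = (1 - q/2)/q
v(P, T) = -132 - 12*P
(82302 - 408235)/(v(I(1), 392) - 406724) = (82302 - 408235)/((-132 - 6*(2 - 1*1)/1) - 406724) = -325933/((-132 - 6*(2 - 1)) - 406724) = -325933/((-132 - 6) - 406724) = -325933/(-138 - 406724) = -325933/(-406862) = -325933*(-1/406862) = 325933/406862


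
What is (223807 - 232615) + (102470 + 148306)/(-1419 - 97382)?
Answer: -870489984/98801 ≈ -8810.5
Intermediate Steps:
(223807 - 232615) + (102470 + 148306)/(-1419 - 97382) = -8808 + 250776/(-98801) = -8808 + 250776*(-1/98801) = -8808 - 250776/98801 = -870489984/98801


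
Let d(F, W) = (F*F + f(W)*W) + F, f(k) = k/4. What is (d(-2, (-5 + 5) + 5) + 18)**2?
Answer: 11025/16 ≈ 689.06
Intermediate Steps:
f(k) = k/4 (f(k) = k*(1/4) = k/4)
d(F, W) = F + F**2 + W**2/4 (d(F, W) = (F*F + (W/4)*W) + F = (F**2 + W**2/4) + F = F + F**2 + W**2/4)
(d(-2, (-5 + 5) + 5) + 18)**2 = ((-2 + (-2)**2 + ((-5 + 5) + 5)**2/4) + 18)**2 = ((-2 + 4 + (0 + 5)**2/4) + 18)**2 = ((-2 + 4 + (1/4)*5**2) + 18)**2 = ((-2 + 4 + (1/4)*25) + 18)**2 = ((-2 + 4 + 25/4) + 18)**2 = (33/4 + 18)**2 = (105/4)**2 = 11025/16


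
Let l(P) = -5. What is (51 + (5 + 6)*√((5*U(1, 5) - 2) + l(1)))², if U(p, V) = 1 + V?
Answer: 5384 + 1122*√23 ≈ 10765.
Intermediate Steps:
(51 + (5 + 6)*√((5*U(1, 5) - 2) + l(1)))² = (51 + (5 + 6)*√((5*(1 + 5) - 2) - 5))² = (51 + 11*√((5*6 - 2) - 5))² = (51 + 11*√((30 - 2) - 5))² = (51 + 11*√(28 - 5))² = (51 + 11*√23)²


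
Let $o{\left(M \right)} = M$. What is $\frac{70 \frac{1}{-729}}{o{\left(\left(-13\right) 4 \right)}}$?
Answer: $\frac{35}{18954} \approx 0.0018466$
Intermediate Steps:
$\frac{70 \frac{1}{-729}}{o{\left(\left(-13\right) 4 \right)}} = \frac{70 \frac{1}{-729}}{\left(-13\right) 4} = \frac{70 \left(- \frac{1}{729}\right)}{-52} = \left(- \frac{70}{729}\right) \left(- \frac{1}{52}\right) = \frac{35}{18954}$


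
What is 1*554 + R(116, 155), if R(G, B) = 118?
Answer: 672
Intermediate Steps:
1*554 + R(116, 155) = 1*554 + 118 = 554 + 118 = 672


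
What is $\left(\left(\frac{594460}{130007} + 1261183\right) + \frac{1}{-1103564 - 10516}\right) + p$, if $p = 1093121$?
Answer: $\frac{340993812498469033}{144838198560} \approx 2.3543 \cdot 10^{6}$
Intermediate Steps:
$\left(\left(\frac{594460}{130007} + 1261183\right) + \frac{1}{-1103564 - 10516}\right) + p = \left(\left(\frac{594460}{130007} + 1261183\right) + \frac{1}{-1103564 - 10516}\right) + 1093121 = \left(\left(594460 \cdot \frac{1}{130007} + 1261183\right) + \frac{1}{-1114080}\right) + 1093121 = \left(\left(\frac{594460}{130007} + 1261183\right) - \frac{1}{1114080}\right) + 1093121 = \left(\frac{163963212741}{130007} - \frac{1}{1114080}\right) + 1093121 = \frac{182668136050363273}{144838198560} + 1093121 = \frac{340993812498469033}{144838198560}$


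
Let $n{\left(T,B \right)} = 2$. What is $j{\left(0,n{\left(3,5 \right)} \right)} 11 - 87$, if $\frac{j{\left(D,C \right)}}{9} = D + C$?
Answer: $111$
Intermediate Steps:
$j{\left(D,C \right)} = 9 C + 9 D$ ($j{\left(D,C \right)} = 9 \left(D + C\right) = 9 \left(C + D\right) = 9 C + 9 D$)
$j{\left(0,n{\left(3,5 \right)} \right)} 11 - 87 = \left(9 \cdot 2 + 9 \cdot 0\right) 11 - 87 = \left(18 + 0\right) 11 - 87 = 18 \cdot 11 - 87 = 198 - 87 = 111$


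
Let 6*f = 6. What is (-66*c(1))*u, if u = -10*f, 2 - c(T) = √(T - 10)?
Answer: 1320 - 1980*I ≈ 1320.0 - 1980.0*I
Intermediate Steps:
f = 1 (f = (⅙)*6 = 1)
c(T) = 2 - √(-10 + T) (c(T) = 2 - √(T - 10) = 2 - √(-10 + T))
u = -10 (u = -10*1 = -10)
(-66*c(1))*u = -66*(2 - √(-10 + 1))*(-10) = -66*(2 - √(-9))*(-10) = -66*(2 - 3*I)*(-10) = (-132 + 198*I)*(-10) = 1320 - 1980*I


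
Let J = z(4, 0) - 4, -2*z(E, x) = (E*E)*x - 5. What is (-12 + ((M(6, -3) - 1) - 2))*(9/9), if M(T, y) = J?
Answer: -33/2 ≈ -16.500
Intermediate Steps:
z(E, x) = 5/2 - x*E²/2 (z(E, x) = -((E*E)*x - 5)/2 = -(E²*x - 5)/2 = -(x*E² - 5)/2 = -(-5 + x*E²)/2 = 5/2 - x*E²/2)
J = -3/2 (J = (5/2 - ½*0*4²) - 4 = (5/2 - ½*0*16) - 4 = (5/2 + 0) - 4 = 5/2 - 4 = -3/2 ≈ -1.5000)
M(T, y) = -3/2
(-12 + ((M(6, -3) - 1) - 2))*(9/9) = (-12 + ((-3/2 - 1) - 2))*(9/9) = (-12 + (-5/2 - 2))*(9*(⅑)) = (-12 - 9/2)*1 = -33/2*1 = -33/2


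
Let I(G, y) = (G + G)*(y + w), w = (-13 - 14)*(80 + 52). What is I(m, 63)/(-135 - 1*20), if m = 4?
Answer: 28008/155 ≈ 180.70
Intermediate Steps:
w = -3564 (w = -27*132 = -3564)
I(G, y) = 2*G*(-3564 + y) (I(G, y) = (G + G)*(y - 3564) = (2*G)*(-3564 + y) = 2*G*(-3564 + y))
I(m, 63)/(-135 - 1*20) = (2*4*(-3564 + 63))/(-135 - 1*20) = (2*4*(-3501))/(-135 - 20) = -28008/(-155) = -28008*(-1/155) = 28008/155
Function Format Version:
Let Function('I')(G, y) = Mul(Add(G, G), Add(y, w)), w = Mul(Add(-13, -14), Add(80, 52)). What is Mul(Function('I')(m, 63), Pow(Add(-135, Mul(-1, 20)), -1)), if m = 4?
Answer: Rational(28008, 155) ≈ 180.70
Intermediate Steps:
w = -3564 (w = Mul(-27, 132) = -3564)
Function('I')(G, y) = Mul(2, G, Add(-3564, y)) (Function('I')(G, y) = Mul(Add(G, G), Add(y, -3564)) = Mul(Mul(2, G), Add(-3564, y)) = Mul(2, G, Add(-3564, y)))
Mul(Function('I')(m, 63), Pow(Add(-135, Mul(-1, 20)), -1)) = Mul(Mul(2, 4, Add(-3564, 63)), Pow(Add(-135, Mul(-1, 20)), -1)) = Mul(Mul(2, 4, -3501), Pow(Add(-135, -20), -1)) = Mul(-28008, Pow(-155, -1)) = Mul(-28008, Rational(-1, 155)) = Rational(28008, 155)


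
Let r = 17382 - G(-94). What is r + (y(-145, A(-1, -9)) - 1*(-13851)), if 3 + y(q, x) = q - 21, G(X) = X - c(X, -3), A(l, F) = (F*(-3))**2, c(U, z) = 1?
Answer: 31159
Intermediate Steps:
A(l, F) = 9*F**2 (A(l, F) = (-3*F)**2 = 9*F**2)
G(X) = -1 + X (G(X) = X - 1*1 = X - 1 = -1 + X)
y(q, x) = -24 + q (y(q, x) = -3 + (q - 21) = -3 + (-21 + q) = -24 + q)
r = 17477 (r = 17382 - (-1 - 94) = 17382 - 1*(-95) = 17382 + 95 = 17477)
r + (y(-145, A(-1, -9)) - 1*(-13851)) = 17477 + ((-24 - 145) - 1*(-13851)) = 17477 + (-169 + 13851) = 17477 + 13682 = 31159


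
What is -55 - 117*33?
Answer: -3916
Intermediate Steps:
-55 - 117*33 = -55 - 3861 = -3916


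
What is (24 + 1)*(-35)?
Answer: -875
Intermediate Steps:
(24 + 1)*(-35) = 25*(-35) = -875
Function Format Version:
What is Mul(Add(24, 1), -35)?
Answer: -875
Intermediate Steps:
Mul(Add(24, 1), -35) = Mul(25, -35) = -875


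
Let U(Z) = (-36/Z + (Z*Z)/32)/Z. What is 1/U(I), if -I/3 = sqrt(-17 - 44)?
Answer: 249856/2059213 + 357216*I*sqrt(61)/2059213 ≈ 0.12134 + 1.3549*I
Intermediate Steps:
I = -3*I*sqrt(61) (I = -3*sqrt(-17 - 44) = -3*I*sqrt(61) ≈ -23.431*I)
U(Z) = (-36/Z + Z**2/32)/Z (U(Z) = (-36/Z + Z**2*(1/32))/Z = (-36/Z + Z**2/32)/Z)
1/U(I) = 1/(-36/(-3*I*sqrt(61))**2 + (-3*I*sqrt(61))/32) = 1/(-36*(-1/549) - 3*I*sqrt(61)/32) = 1/(4/61 - 3*I*sqrt(61)/32)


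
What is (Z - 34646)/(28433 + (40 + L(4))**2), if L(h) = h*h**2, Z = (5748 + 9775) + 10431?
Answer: -8692/39249 ≈ -0.22146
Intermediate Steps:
Z = 25954 (Z = 15523 + 10431 = 25954)
L(h) = h**3
(Z - 34646)/(28433 + (40 + L(4))**2) = (25954 - 34646)/(28433 + (40 + 4**3)**2) = -8692/(28433 + (40 + 64)**2) = -8692/(28433 + 104**2) = -8692/(28433 + 10816) = -8692/39249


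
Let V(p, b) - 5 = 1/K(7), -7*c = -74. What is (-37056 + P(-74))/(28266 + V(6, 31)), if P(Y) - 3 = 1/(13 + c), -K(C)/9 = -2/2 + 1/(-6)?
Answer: -42796166/32653115 ≈ -1.3106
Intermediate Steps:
c = 74/7 (c = -1/7*(-74) = 74/7 ≈ 10.571)
K(C) = 21/2 (K(C) = -9*(-2/2 + 1/(-6)) = -9*(-2*1/2 + 1*(-1/6)) = -9*(-1 - 1/6) = -9*(-7/6) = 21/2)
V(p, b) = 107/21 (V(p, b) = 5 + 1/(21/2) = 5 + 2/21 = 107/21)
P(Y) = 502/165 (P(Y) = 3 + 1/(13 + 74/7) = 3 + 1/(165/7) = 3 + 7/165 = 502/165)
(-37056 + P(-74))/(28266 + V(6, 31)) = (-37056 + 502/165)/(28266 + 107/21) = -6113738/(165*593693/21) = -6113738/165*21/593693 = -42796166/32653115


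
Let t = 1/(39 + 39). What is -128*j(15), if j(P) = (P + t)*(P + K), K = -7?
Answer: -599552/39 ≈ -15373.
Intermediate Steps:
t = 1/78 ≈ 0.012821
j(P) = (-7 + P)*(1/78 + P) (j(P) = (P + 1/78)*(P - 7) = (1/78 + P)*(-7 + P) = (-7 + P)*(1/78 + P))
-128*j(15) = -128*(-7/78 + 15**2 - 545/78*15) = -128*(-7/78 + 225 - 2725/26) = -128*4684/39 = -599552/39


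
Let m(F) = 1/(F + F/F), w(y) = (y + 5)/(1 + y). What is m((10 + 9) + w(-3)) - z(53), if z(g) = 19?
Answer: -360/19 ≈ -18.947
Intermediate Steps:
w(y) = (5 + y)/(1 + y)
m(F) = 1/(1 + F) (m(F) = 1/(F + 1) = 1/(1 + F))
m((10 + 9) + w(-3)) - z(53) = 1/(1 + ((10 + 9) + (5 - 3)/(1 - 3))) - 1*19 = 1/(1 + (19 + 2/(-2))) - 19 = 1/(1 + (19 - ½*2)) - 19 = 1/(1 + (19 - 1)) - 19 = 1/(1 + 18) - 19 = 1/19 - 19 = -360/19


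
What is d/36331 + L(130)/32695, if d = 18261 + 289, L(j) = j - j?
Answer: 18550/36331 ≈ 0.51058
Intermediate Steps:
L(j) = 0
d = 18550
d/36331 + L(130)/32695 = 18550/36331 + 0/32695 = 18550*(1/36331) + 0*(1/32695) = 18550/36331 + 0 = 18550/36331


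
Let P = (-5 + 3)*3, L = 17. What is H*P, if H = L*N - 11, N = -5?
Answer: 576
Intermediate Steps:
H = -96 (H = 17*(-5) - 11 = -85 - 11 = -96)
P = -6 (P = -2*3 = -6)
H*P = -96*(-6) = 576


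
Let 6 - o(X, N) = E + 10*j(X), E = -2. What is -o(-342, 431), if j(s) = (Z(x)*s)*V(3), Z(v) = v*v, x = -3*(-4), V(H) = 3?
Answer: -1477448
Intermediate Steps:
x = 12 (x = -1*(-12) = 12)
Z(v) = v**2
j(s) = 432*s (j(s) = (12**2*s)*3 = (144*s)*3 = 432*s)
o(X, N) = 8 - 4320*X (o(X, N) = 6 - (-2 + 10*(432*X)) = 6 - (-2 + 4320*X) = 6 + (2 - 4320*X) = 8 - 4320*X)
-o(-342, 431) = -(8 - 4320*(-342)) = -(8 + 1477440) = -1*1477448 = -1477448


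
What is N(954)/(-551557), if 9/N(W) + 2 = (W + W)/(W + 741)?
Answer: 5085/272469158 ≈ 1.8663e-5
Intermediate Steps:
N(W) = 9/(-2 + 2*W/(741 + W)) (N(W) = 9/(-2 + (W + W)/(W + 741)) = 9/(-2 + (2*W)/(741 + W)) = 9/(-2 + 2*W/(741 + W)))
N(954)/(-551557) = (-9/2 - 3/494*954)/(-551557) = (-9/2 - 1431/247)*(-1/551557) = -5085/494*(-1/551557) = 5085/272469158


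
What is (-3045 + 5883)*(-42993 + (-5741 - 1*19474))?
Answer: -193574304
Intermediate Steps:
(-3045 + 5883)*(-42993 + (-5741 - 1*19474)) = 2838*(-42993 + (-5741 - 19474)) = 2838*(-42993 - 25215) = 2838*(-68208) = -193574304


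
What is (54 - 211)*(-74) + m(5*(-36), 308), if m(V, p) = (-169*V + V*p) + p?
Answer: -13094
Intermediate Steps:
m(V, p) = p - 169*V + V*p
(54 - 211)*(-74) + m(5*(-36), 308) = (54 - 211)*(-74) + (308 - 845*(-36) + (5*(-36))*308) = -157*(-74) + (308 - 169*(-180) - 180*308) = 11618 + (308 + 30420 - 55440) = 11618 - 24712 = -13094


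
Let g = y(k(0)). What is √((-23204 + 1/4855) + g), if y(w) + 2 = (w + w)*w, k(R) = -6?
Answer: I*√545292087495/4855 ≈ 152.1*I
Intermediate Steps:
y(w) = -2 + 2*w² (y(w) = -2 + (w + w)*w = -2 + (2*w)*w = -2 + 2*w²)
g = 70 (g = -2 + 2*(-6)² = -2 + 2*36 = -2 + 72 = 70)
√((-23204 + 1/4855) + g) = √((-23204 + 1/4855) + 70) = √(-112655419/4855 + 70) = √(-112315569/4855) = I*√545292087495/4855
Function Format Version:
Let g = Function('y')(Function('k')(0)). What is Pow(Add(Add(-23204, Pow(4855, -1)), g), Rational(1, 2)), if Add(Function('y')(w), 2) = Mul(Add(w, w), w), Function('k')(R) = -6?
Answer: Mul(Rational(1, 4855), I, Pow(545292087495, Rational(1, 2))) ≈ Mul(152.10, I)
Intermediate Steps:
Function('y')(w) = Add(-2, Mul(2, Pow(w, 2))) (Function('y')(w) = Add(-2, Mul(Add(w, w), w)) = Add(-2, Mul(Mul(2, w), w)) = Add(-2, Mul(2, Pow(w, 2))))
g = 70 (g = Add(-2, Mul(2, Pow(-6, 2))) = Add(-2, Mul(2, 36)) = Add(-2, 72) = 70)
Pow(Add(Add(-23204, Pow(4855, -1)), g), Rational(1, 2)) = Pow(Add(Add(-23204, Pow(4855, -1)), 70), Rational(1, 2)) = Pow(Add(Add(-23204, Rational(1, 4855)), 70), Rational(1, 2)) = Pow(Add(Rational(-112655419, 4855), 70), Rational(1, 2)) = Pow(Rational(-112315569, 4855), Rational(1, 2)) = Mul(Rational(1, 4855), I, Pow(545292087495, Rational(1, 2)))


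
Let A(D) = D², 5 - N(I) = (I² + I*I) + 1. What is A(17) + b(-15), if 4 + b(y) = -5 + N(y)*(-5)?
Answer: 2510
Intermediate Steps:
N(I) = 4 - 2*I² (N(I) = 5 - ((I² + I*I) + 1) = 5 - ((I² + I²) + 1) = 5 - (2*I² + 1) = 5 - (1 + 2*I²) = 5 + (-1 - 2*I²) = 4 - 2*I²)
b(y) = -29 + 10*y² (b(y) = -4 + (-5 + (4 - 2*y²)*(-5)) = -4 + (-5 + (-20 + 10*y²)) = -4 + (-25 + 10*y²) = -29 + 10*y²)
A(17) + b(-15) = 17² + (-29 + 10*(-15)²) = 289 + (-29 + 10*225) = 289 + (-29 + 2250) = 289 + 2221 = 2510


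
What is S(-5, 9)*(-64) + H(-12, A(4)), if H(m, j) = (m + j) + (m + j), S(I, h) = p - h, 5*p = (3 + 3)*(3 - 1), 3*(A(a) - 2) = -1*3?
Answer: 2002/5 ≈ 400.40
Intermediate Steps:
A(a) = 1 (A(a) = 2 + (-1*3)/3 = 2 + (⅓)*(-3) = 2 - 1 = 1)
p = 12/5 (p = ((3 + 3)*(3 - 1))/5 = (6*2)/5 = (⅕)*12 = 12/5 ≈ 2.4000)
S(I, h) = 12/5 - h
H(m, j) = 2*j + 2*m (H(m, j) = (j + m) + (j + m) = 2*j + 2*m)
S(-5, 9)*(-64) + H(-12, A(4)) = (12/5 - 1*9)*(-64) + (2*1 + 2*(-12)) = (12/5 - 9)*(-64) + (2 - 24) = -33/5*(-64) - 22 = 2112/5 - 22 = 2002/5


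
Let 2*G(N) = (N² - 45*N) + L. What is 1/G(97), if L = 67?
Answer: 2/5111 ≈ 0.00039131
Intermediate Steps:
G(N) = 67/2 + N²/2 - 45*N/2 (G(N) = ((N² - 45*N) + 67)/2 = (67 + N² - 45*N)/2 = 67/2 + N²/2 - 45*N/2)
1/G(97) = 1/(67/2 + (½)*97² - 45/2*97) = 1/(67/2 + (½)*9409 - 4365/2) = 1/(67/2 + 9409/2 - 4365/2) = 1/(5111/2) = 2/5111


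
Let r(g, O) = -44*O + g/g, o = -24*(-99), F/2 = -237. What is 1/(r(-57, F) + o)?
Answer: 1/23233 ≈ 4.3042e-5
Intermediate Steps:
F = -474 (F = 2*(-237) = -474)
o = 2376
r(g, O) = 1 - 44*O (r(g, O) = -44*O + 1 = 1 - 44*O)
1/(r(-57, F) + o) = 1/((1 - 44*(-474)) + 2376) = 1/((1 + 20856) + 2376) = 1/(20857 + 2376) = 1/23233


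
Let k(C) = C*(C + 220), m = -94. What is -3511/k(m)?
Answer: 3511/11844 ≈ 0.29644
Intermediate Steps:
k(C) = C*(220 + C)
-3511/k(m) = -3511*(-1/(94*(220 - 94))) = -3511/((-94*126)) = -3511/(-11844) = -3511*(-1/11844) = 3511/11844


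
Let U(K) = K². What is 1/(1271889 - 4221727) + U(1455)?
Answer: 6244880791949/2949838 ≈ 2.1170e+6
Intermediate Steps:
1/(1271889 - 4221727) + U(1455) = 1/(1271889 - 4221727) + 1455² = 1/(-2949838) + 2117025 = -1/2949838 + 2117025 = 6244880791949/2949838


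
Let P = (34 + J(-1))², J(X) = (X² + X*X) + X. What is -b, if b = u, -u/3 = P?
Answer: 3675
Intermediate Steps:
J(X) = X + 2*X² (J(X) = (X² + X²) + X = 2*X² + X = X + 2*X²)
P = 1225 (P = (34 - (1 + 2*(-1)))² = (34 - (1 - 2))² = (34 - 1*(-1))² = (34 + 1)² = 35² = 1225)
u = -3675 (u = -3*1225 = -3675)
b = -3675
-b = -1*(-3675) = 3675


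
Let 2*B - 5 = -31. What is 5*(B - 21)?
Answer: -170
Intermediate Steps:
B = -13 (B = 5/2 + (½)*(-31) = 5/2 - 31/2 = -13)
5*(B - 21) = 5*(-13 - 21) = 5*(-34) = -170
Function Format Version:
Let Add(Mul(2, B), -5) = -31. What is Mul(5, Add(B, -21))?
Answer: -170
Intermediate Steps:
B = -13 (B = Add(Rational(5, 2), Mul(Rational(1, 2), -31)) = Add(Rational(5, 2), Rational(-31, 2)) = -13)
Mul(5, Add(B, -21)) = Mul(5, Add(-13, -21)) = Mul(5, -34) = -170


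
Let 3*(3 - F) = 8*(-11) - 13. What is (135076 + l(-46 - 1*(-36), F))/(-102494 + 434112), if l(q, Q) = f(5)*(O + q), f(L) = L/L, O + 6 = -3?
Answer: 135057/331618 ≈ 0.40727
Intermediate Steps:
O = -9 (O = -6 - 3 = -9)
F = 110/3 (F = 3 - (8*(-11) - 13)/3 = 3 - (-88 - 13)/3 = 3 - ⅓*(-101) = 3 + 101/3 = 110/3 ≈ 36.667)
f(L) = 1
l(q, Q) = -9 + q (l(q, Q) = 1*(-9 + q) = -9 + q)
(135076 + l(-46 - 1*(-36), F))/(-102494 + 434112) = (135076 + (-9 + (-46 - 1*(-36))))/(-102494 + 434112) = (135076 + (-9 + (-46 + 36)))/331618 = (135076 + (-9 - 10))*(1/331618) = (135076 - 19)*(1/331618) = 135057*(1/331618) = 135057/331618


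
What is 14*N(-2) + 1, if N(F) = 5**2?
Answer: 351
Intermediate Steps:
N(F) = 25
14*N(-2) + 1 = 14*25 + 1 = 350 + 1 = 351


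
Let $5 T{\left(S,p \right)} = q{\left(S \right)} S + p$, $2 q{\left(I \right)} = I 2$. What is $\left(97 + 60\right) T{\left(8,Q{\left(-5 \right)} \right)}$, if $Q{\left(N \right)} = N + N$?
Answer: $\frac{8478}{5} \approx 1695.6$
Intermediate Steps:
$q{\left(I \right)} = I$ ($q{\left(I \right)} = \frac{I 2}{2} = \frac{2 I}{2} = I$)
$Q{\left(N \right)} = 2 N$
$T{\left(S,p \right)} = \frac{p}{5} + \frac{S^{2}}{5}$ ($T{\left(S,p \right)} = \frac{S S + p}{5} = \frac{S^{2} + p}{5} = \frac{p + S^{2}}{5} = \frac{p}{5} + \frac{S^{2}}{5}$)
$\left(97 + 60\right) T{\left(8,Q{\left(-5 \right)} \right)} = \left(97 + 60\right) \left(\frac{2 \left(-5\right)}{5} + \frac{8^{2}}{5}\right) = 157 \left(\frac{1}{5} \left(-10\right) + \frac{1}{5} \cdot 64\right) = 157 \left(-2 + \frac{64}{5}\right) = 157 \cdot \frac{54}{5} = \frac{8478}{5}$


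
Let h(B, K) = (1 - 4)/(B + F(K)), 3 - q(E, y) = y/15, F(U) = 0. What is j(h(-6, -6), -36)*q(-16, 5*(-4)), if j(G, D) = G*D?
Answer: -78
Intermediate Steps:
q(E, y) = 3 - y/15
h(B, K) = -3/B (h(B, K) = (1 - 4)/(B + 0) = -3/B)
j(G, D) = D*G
j(h(-6, -6), -36)*q(-16, 5*(-4)) = (-(-108)/(-6))*(3 - (-4)/3) = (-(-108)*(-1)/6)*(3 - 1/15*(-20)) = (-36*1/2)*(3 + 4/3) = -18*13/3 = -78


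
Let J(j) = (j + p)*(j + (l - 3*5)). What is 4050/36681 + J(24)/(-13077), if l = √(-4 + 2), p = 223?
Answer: -1058519/17765831 - 247*I*√2/13077 ≈ -0.059582 - 0.026712*I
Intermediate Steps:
l = I*√2 (l = √(-2) = I*√2 ≈ 1.4142*I)
J(j) = (223 + j)*(-15 + j + I*√2) (J(j) = (j + 223)*(j + (I*√2 - 3*5)) = (223 + j)*(j + (I*√2 - 15)) = (223 + j)*(j + (-15 + I*√2)) = (223 + j)*(-15 + j + I*√2))
4050/36681 + J(24)/(-13077) = 4050/36681 + (-3345 + 24² + 208*24 + 223*I*√2 + I*24*√2)/(-13077) = 4050*(1/36681) + (-3345 + 576 + 4992 + 223*I*√2 + 24*I*√2)*(-1/13077) = 1350/12227 + (2223 + 247*I*√2)*(-1/13077) = 1350/12227 + (-247/1453 - 247*I*√2/13077) = -1058519/17765831 - 247*I*√2/13077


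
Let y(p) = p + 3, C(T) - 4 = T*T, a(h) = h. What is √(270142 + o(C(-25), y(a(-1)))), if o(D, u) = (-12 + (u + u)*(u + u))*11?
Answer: 7*√5514 ≈ 519.79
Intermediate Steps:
C(T) = 4 + T² (C(T) = 4 + T*T = 4 + T²)
y(p) = 3 + p
o(D, u) = -132 + 44*u² (o(D, u) = (-12 + (2*u)*(2*u))*11 = (-12 + 4*u²)*11 = -132 + 44*u²)
√(270142 + o(C(-25), y(a(-1)))) = √(270142 + (-132 + 44*(3 - 1)²)) = √(270142 + (-132 + 44*2²)) = √(270142 + (-132 + 44*4)) = √(270142 + (-132 + 176)) = √(270142 + 44) = √270186 = 7*√5514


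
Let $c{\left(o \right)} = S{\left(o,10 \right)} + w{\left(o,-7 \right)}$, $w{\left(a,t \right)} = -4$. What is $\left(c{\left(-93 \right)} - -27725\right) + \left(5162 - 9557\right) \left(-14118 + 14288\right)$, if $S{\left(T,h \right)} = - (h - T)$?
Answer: $-719532$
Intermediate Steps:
$S{\left(T,h \right)} = T - h$
$c{\left(o \right)} = -14 + o$ ($c{\left(o \right)} = \left(o - 10\right) - 4 = \left(-10 + o\right) - 4 = -14 + o$)
$\left(c{\left(-93 \right)} - -27725\right) + \left(5162 - 9557\right) \left(-14118 + 14288\right) = \left(\left(-14 - 93\right) - -27725\right) + \left(5162 - 9557\right) \left(-14118 + 14288\right) = \left(-107 + 27725\right) - 747150 = 27618 - 747150 = -719532$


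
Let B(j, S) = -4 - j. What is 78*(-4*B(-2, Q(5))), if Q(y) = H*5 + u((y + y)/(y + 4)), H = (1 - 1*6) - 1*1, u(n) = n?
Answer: 624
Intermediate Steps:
H = -6 (H = (1 - 6) - 1 = -5 - 1 = -6)
Q(y) = -30 + 2*y/(4 + y) (Q(y) = -6*5 + (y + y)/(y + 4) = -30 + (2*y)/(4 + y) = -30 + 2*y/(4 + y))
78*(-4*B(-2, Q(5))) = 78*(-4*(-4 - 1*(-2))) = 78*(-4*(-4 + 2)) = 78*(-4*(-2)) = 78*8 = 624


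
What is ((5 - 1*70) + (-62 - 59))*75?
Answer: -13950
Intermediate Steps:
((5 - 1*70) + (-62 - 59))*75 = ((5 - 70) - 121)*75 = (-65 - 121)*75 = -186*75 = -13950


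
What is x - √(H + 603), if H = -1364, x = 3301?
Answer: 3301 - I*√761 ≈ 3301.0 - 27.586*I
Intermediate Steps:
x - √(H + 603) = 3301 - √(-1364 + 603) = 3301 - √(-761) = 3301 - I*√761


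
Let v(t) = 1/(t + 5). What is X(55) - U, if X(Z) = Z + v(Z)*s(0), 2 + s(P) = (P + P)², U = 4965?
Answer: -147301/30 ≈ -4910.0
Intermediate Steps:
s(P) = -2 + 4*P² (s(P) = -2 + (P + P)² = -2 + (2*P)² = -2 + 4*P²)
v(t) = 1/(5 + t)
X(Z) = Z - 2/(5 + Z) (X(Z) = Z + (-2 + 4*0²)/(5 + Z) = Z + (-2 + 4*0)/(5 + Z) = Z + (-2 + 0)/(5 + Z) = Z - 2/(5 + Z))
X(55) - U = (-2 + 55*(5 + 55))/(5 + 55) - 1*4965 = (-2 + 55*60)/60 - 4965 = (-2 + 3300)/60 - 4965 = (1/60)*3298 - 4965 = 1649/30 - 4965 = -147301/30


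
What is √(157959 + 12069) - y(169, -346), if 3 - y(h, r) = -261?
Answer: -264 + 6*√4723 ≈ 148.34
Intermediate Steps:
y(h, r) = 264 (y(h, r) = 3 - 1*(-261) = 3 + 261 = 264)
√(157959 + 12069) - y(169, -346) = √(157959 + 12069) - 1*264 = √170028 - 264 = 6*√4723 - 264 = -264 + 6*√4723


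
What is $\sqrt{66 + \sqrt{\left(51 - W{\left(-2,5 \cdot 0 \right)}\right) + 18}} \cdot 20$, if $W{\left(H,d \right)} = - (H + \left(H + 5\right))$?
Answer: $20 \sqrt{66 + \sqrt{70}} \approx 172.47$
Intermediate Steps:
$W{\left(H,d \right)} = -5 - 2 H$ ($W{\left(H,d \right)} = - (H + \left(5 + H\right)) = - (5 + 2 H) = -5 - 2 H$)
$\sqrt{66 + \sqrt{\left(51 - W{\left(-2,5 \cdot 0 \right)}\right) + 18}} \cdot 20 = \sqrt{66 + \sqrt{\left(51 - \left(-5 - -4\right)\right) + 18}} \cdot 20 = \sqrt{66 + \sqrt{\left(51 - \left(-5 + 4\right)\right) + 18}} \cdot 20 = \sqrt{66 + \sqrt{\left(51 - -1\right) + 18}} \cdot 20 = \sqrt{66 + \sqrt{\left(51 + 1\right) + 18}} \cdot 20 = \sqrt{66 + \sqrt{52 + 18}} \cdot 20 = \sqrt{66 + \sqrt{70}} \cdot 20 = 20 \sqrt{66 + \sqrt{70}}$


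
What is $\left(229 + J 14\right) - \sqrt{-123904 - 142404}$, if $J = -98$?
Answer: $-1143 - 2 i \sqrt{66577} \approx -1143.0 - 516.05 i$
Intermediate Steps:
$\left(229 + J 14\right) - \sqrt{-123904 - 142404} = \left(229 - 1372\right) - \sqrt{-123904 - 142404} = \left(229 - 1372\right) - \sqrt{-266308} = -1143 - 2 i \sqrt{66577}$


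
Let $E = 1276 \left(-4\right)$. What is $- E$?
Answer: $5104$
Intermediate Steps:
$E = -5104$
$- E = \left(-1\right) \left(-5104\right) = 5104$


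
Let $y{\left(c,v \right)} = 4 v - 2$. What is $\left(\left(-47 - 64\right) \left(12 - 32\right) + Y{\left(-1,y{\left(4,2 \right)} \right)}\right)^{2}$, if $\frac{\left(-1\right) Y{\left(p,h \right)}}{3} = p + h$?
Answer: $4862025$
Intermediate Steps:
$y{\left(c,v \right)} = -2 + 4 v$
$Y{\left(p,h \right)} = - 3 h - 3 p$ ($Y{\left(p,h \right)} = - 3 \left(p + h\right) = - 3 \left(h + p\right) = - 3 h - 3 p$)
$\left(\left(-47 - 64\right) \left(12 - 32\right) + Y{\left(-1,y{\left(4,2 \right)} \right)}\right)^{2} = \left(\left(-47 - 64\right) \left(12 - 32\right) - \left(-3 + 3 \left(-2 + 4 \cdot 2\right)\right)\right)^{2} = \left(\left(-111\right) \left(-20\right) + \left(- 3 \left(-2 + 8\right) + 3\right)\right)^{2} = \left(2220 + \left(\left(-3\right) 6 + 3\right)\right)^{2} = \left(2220 + \left(-18 + 3\right)\right)^{2} = \left(2220 - 15\right)^{2} = 2205^{2} = 4862025$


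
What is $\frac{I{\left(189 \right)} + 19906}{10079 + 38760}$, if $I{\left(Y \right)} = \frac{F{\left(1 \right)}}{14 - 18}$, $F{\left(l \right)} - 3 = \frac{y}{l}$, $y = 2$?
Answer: $\frac{79619}{195356} \approx 0.40756$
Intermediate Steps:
$F{\left(l \right)} = 3 + \frac{2}{l}$
$I{\left(Y \right)} = - \frac{5}{4}$ ($I{\left(Y \right)} = \frac{3 + \frac{2}{1}}{14 - 18} = \frac{3 + 2 \cdot 1}{-4} = - \frac{3 + 2}{4} = \left(- \frac{1}{4}\right) 5 = - \frac{5}{4}$)
$\frac{I{\left(189 \right)} + 19906}{10079 + 38760} = \frac{- \frac{5}{4} + 19906}{10079 + 38760} = \frac{79619}{4 \cdot 48839} = \frac{79619}{4} \cdot \frac{1}{48839} = \frac{79619}{195356}$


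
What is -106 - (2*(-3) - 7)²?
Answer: -275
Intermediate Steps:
-106 - (2*(-3) - 7)² = -106 - (-6 - 7)² = -106 - 1*(-13)² = -106 - 1*169 = -106 - 169 = -275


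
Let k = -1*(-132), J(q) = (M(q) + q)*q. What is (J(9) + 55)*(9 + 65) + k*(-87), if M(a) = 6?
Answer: 2576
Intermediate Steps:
J(q) = q*(6 + q) (J(q) = (6 + q)*q = q*(6 + q))
k = 132
(J(9) + 55)*(9 + 65) + k*(-87) = (9*(6 + 9) + 55)*(9 + 65) + 132*(-87) = (9*15 + 55)*74 - 11484 = (135 + 55)*74 - 11484 = 190*74 - 11484 = 14060 - 11484 = 2576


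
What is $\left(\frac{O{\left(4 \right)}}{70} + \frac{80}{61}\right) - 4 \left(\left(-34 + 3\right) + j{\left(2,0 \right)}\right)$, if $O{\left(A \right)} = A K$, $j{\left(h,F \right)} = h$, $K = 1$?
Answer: $\frac{250582}{2135} \approx 117.37$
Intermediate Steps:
$O{\left(A \right)} = A$ ($O{\left(A \right)} = A 1 = A$)
$\left(\frac{O{\left(4 \right)}}{70} + \frac{80}{61}\right) - 4 \left(\left(-34 + 3\right) + j{\left(2,0 \right)}\right) = \left(\frac{4}{70} + \frac{80}{61}\right) - 4 \left(\left(-34 + 3\right) + 2\right) = \left(4 \cdot \frac{1}{70} + 80 \cdot \frac{1}{61}\right) - 4 \left(-31 + 2\right) = \left(\frac{2}{35} + \frac{80}{61}\right) - -116 = \frac{2922}{2135} + 116 = \frac{250582}{2135}$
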